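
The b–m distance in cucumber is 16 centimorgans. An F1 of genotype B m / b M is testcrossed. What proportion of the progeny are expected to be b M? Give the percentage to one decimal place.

42.0%

A map distance of 16 centimorgans corresponds to a recombination frequency of 0.160.
The F1 is B m / b M, so b M is a parental gamete class with expected frequency (1 − r)/2 = 0.840/2 = 0.4200.
That is 0.4200 = 42.0% of the progeny.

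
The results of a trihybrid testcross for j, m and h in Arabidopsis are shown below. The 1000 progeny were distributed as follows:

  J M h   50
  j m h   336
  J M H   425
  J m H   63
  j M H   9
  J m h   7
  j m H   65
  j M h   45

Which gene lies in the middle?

j

The two most frequent reciprocal classes, j m h and J M H, are the parental types, so the F1 was j m h / J M H.
The two rarest classes, J m h and j M H, are the double crossovers. Comparing them with the parentals, only the j allele has switched, so j is the middle locus and the order is h – j – m.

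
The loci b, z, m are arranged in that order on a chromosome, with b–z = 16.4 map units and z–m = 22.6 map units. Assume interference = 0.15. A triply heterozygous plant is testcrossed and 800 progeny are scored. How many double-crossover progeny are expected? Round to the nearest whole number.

25

Map distances give recombination frequencies of 0.164 and 0.226 for the two intervals.
With interference 0.15 (so coincidence = 0.85), expected double-crossover frequency = 0.164 × 0.226 × 0.85 = 0.03150.
Expected number = 0.03150 × 800 = 25.20 ≈ 25.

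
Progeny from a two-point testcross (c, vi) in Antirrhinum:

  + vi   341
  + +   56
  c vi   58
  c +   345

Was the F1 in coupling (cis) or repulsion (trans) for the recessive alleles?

The two most frequent classes are + vi (341) and c + (345); these are the parental (non-recombinant) types.
So the F1 carried + vi on one chromosome and c + on the other — the recessive alleles are on opposite chromosomes (trans / repulsion).

trans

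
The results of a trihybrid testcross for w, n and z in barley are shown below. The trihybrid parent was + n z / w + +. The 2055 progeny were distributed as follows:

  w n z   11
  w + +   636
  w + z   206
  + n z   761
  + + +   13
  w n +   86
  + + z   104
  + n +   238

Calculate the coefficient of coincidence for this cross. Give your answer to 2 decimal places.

0.49

The two rarest classes, w n z and + + +, are the double crossovers. Comparing them with the parentals, only the w allele has switched, so w is the middle locus and the order is n – w – z.
n–w: (190 + 24)/2055 = 0.1041; w–z: (444 + 24)/2055 = 0.2277.
Expected DCO frequency = 0.1041 × 0.2277 ≈ 0.02370; observed = 24/2055 ≈ 0.01168.
Coefficient of coincidence = 0.01168/0.02370 ≈ 0.49.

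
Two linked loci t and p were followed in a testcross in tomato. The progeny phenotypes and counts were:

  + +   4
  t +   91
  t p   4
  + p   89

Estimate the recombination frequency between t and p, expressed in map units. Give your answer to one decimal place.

The two most frequent classes, + p (89) and t + (91), are the parental types, so the F1 was + p / t +.
The recombinant classes are + + and t p: 4 + 4 = 8.
Recombination frequency = 8/188 = 0.0426 ≈ 4.3%, i.e. 4.3 map units.

4.3 map units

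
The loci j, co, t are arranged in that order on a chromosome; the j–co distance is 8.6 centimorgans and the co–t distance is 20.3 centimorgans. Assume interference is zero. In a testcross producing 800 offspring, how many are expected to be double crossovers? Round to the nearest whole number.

14

Map distances give recombination frequencies of 0.086 and 0.203 for the two intervals.
With no interference, expected double-crossover frequency = 0.086 × 0.203 = 0.01746.
Expected number = 0.01746 × 800 = 13.97 ≈ 14.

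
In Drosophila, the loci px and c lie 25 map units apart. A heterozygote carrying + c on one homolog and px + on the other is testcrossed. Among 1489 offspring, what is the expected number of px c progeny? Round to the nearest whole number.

186

A map distance of 25 map units corresponds to a recombination frequency of 0.250.
The F1 is + c / px +, so px c is a recombinant gamete class with expected frequency r/2 = 0.250/2 = 0.1250.
Expected number = 0.1250 × 1489 = 186.12 ≈ 186.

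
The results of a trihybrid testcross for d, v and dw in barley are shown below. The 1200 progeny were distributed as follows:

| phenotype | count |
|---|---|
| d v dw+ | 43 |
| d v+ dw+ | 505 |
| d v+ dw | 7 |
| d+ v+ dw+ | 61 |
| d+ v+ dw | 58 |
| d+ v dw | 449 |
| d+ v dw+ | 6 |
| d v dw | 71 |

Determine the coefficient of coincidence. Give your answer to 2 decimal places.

The two most frequent reciprocal classes, d+ v dw and d v+ dw+, are the parental types, so the F1 was d+ v dw / d v+ dw+.
The two rarest classes, d+ v dw+ and d v+ dw, are the double crossovers. Comparing them with the parentals, only the dw allele has switched, so dw is the middle locus and the order is d – dw – v.
d–dw: (132 + 13)/1200 = 0.1208; dw–v: (101 + 13)/1200 = 0.0950.
Expected DCO frequency = 0.1208 × 0.0950 ≈ 0.01148; observed = 13/1200 ≈ 0.01083.
Coefficient of coincidence = 0.01083/0.01148 ≈ 0.94.

0.94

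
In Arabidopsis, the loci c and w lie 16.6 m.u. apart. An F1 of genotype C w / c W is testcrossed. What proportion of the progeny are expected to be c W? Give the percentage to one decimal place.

41.7%

A map distance of 16.6 m.u. corresponds to a recombination frequency of 0.166.
The F1 is C w / c W, so c W is a parental gamete class with expected frequency (1 − r)/2 = 0.834/2 = 0.4170.
That is 0.4170 = 41.7% of the progeny.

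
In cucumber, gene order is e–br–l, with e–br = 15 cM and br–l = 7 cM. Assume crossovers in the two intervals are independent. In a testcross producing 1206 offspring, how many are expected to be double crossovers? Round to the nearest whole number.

13

Map distances give recombination frequencies of 0.150 and 0.070 for the two intervals.
With no interference, expected double-crossover frequency = 0.150 × 0.070 = 0.01050.
Expected number = 0.01050 × 1206 = 12.66 ≈ 13.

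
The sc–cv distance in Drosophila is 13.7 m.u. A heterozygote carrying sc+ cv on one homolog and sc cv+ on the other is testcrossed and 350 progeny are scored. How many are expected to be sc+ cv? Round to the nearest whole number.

A map distance of 13.7 m.u. corresponds to a recombination frequency of 0.137.
The F1 is sc+ cv / sc cv+, so sc+ cv is a parental gamete class with expected frequency (1 − r)/2 = 0.863/2 = 0.4315.
Expected number = 0.4315 × 350 = 151.03 ≈ 151.

151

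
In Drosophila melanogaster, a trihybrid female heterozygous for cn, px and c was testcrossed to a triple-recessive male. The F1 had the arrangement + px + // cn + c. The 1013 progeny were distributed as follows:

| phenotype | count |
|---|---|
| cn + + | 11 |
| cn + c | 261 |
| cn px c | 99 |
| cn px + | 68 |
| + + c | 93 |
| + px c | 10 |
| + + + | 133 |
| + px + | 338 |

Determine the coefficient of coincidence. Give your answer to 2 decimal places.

0.46

The two rarest classes, + px c and cn + +, are the double crossovers. Comparing them with the parentals, only the c allele has switched, so c is the middle locus and the order is px – c – cn.
px–c: (232 + 21)/1013 = 0.2498; c–cn: (161 + 21)/1013 = 0.1797.
Expected DCO frequency = 0.2498 × 0.1797 ≈ 0.04489; observed = 21/1013 ≈ 0.02073.
Coefficient of coincidence = 0.02073/0.04489 ≈ 0.46.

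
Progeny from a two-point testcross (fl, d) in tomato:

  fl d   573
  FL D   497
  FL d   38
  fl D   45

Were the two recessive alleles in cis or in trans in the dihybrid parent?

cis

The two most frequent classes are FL D (497) and fl d (573); these are the parental (non-recombinant) types.
So the F1 carried FL D on one chromosome and fl d on the other — the recessive alleles are on the same chromosome (cis / coupling).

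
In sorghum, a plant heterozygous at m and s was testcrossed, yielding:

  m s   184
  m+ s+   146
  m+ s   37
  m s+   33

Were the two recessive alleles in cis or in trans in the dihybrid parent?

cis

The two most frequent classes are m+ s+ (146) and m s (184); these are the parental (non-recombinant) types.
So the F1 carried m+ s+ on one chromosome and m s on the other — the recessive alleles are on the same chromosome (cis / coupling).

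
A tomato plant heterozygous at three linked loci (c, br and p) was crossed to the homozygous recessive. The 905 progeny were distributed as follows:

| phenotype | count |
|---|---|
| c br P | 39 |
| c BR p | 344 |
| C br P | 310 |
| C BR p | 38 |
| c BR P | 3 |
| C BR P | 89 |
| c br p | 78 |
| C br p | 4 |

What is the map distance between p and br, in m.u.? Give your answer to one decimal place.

19.2 m.u.

The two most frequent reciprocal classes, c BR p and C br P, are the parental types, so the F1 was c BR p / C br P.
The two rarest classes, c BR P and C br p, are the double crossovers. Comparing them with the parentals, only the p allele has switched, so p is the middle locus and the order is br – p – c.
Crossovers in the br–p interval produce the single-crossover classes c br p and C BR P (78 + 89 = 167) plus the double crossovers (7).
RF(br–p) = (167 + 7) / 905 = 174/905 = 0.1923 → 19.2 m.u.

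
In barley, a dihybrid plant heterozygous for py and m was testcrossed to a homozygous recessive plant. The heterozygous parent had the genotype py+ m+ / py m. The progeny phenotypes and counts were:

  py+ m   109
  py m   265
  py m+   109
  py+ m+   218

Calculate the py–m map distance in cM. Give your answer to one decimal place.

The recombinant classes are py+ m and py m+: 109 + 109 = 218.
Recombination frequency = 218/701 = 0.3110 ≈ 31.1%, i.e. 31.1 cM.

31.1 cM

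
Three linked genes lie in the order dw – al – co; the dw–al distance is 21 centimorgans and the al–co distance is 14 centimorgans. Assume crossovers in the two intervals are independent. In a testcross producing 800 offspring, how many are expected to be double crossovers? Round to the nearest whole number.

24

Map distances give recombination frequencies of 0.210 and 0.140 for the two intervals.
With no interference, expected double-crossover frequency = 0.210 × 0.140 = 0.02940.
Expected number = 0.02940 × 800 = 23.52 ≈ 24.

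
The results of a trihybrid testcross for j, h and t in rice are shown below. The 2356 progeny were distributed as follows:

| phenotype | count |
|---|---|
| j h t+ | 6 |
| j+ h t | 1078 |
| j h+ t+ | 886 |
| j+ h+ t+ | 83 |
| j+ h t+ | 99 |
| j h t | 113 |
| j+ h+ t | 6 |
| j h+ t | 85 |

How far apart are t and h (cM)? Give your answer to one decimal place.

The two most frequent reciprocal classes, j+ h t and j h+ t+, are the parental types, so the F1 was j+ h t / j h+ t+.
The two rarest classes, j+ h+ t and j h t+, are the double crossovers. Comparing them with the parentals, only the h allele has switched, so h is the middle locus and the order is t – h – j.
Crossovers in the t–h interval produce the single-crossover classes j+ h t+ and j h+ t (99 + 85 = 184) plus the double crossovers (12).
RF(t–h) = (184 + 12) / 2356 = 196/2356 = 0.0832 → 8.3 cM.

8.3 cM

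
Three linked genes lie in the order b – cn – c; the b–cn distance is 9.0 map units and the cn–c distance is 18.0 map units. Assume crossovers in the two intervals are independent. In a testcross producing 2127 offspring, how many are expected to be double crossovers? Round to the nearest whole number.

34

Map distances give recombination frequencies of 0.090 and 0.180 for the two intervals.
With no interference, expected double-crossover frequency = 0.090 × 0.180 = 0.01620.
Expected number = 0.01620 × 2127 = 34.46 ≈ 34.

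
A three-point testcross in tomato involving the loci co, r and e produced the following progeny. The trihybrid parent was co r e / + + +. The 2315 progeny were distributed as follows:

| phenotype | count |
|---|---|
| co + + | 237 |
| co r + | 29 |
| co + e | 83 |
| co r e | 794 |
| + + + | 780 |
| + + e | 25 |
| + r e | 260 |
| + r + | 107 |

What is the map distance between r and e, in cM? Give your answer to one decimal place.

10.5 cM

The two rarest classes, co r + and + + e, are the double crossovers. Comparing them with the parentals, only the e allele has switched, so e is the middle locus and the order is co – e – r.
Crossovers in the e–r interval produce the single-crossover classes co + e and + r + (83 + 107 = 190) plus the double crossovers (54).
RF(e–r) = (190 + 54) / 2315 = 244/2315 = 0.1054 → 10.5 cM.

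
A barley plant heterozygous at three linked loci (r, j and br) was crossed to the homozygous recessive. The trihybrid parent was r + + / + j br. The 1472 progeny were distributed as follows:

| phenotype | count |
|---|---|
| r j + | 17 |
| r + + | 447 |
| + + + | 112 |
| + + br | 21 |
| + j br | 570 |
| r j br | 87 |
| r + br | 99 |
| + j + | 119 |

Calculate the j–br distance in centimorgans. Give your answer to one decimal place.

17.4 centimorgans

The two rarest classes, r j + and + + br, are the double crossovers. Comparing them with the parentals, only the j allele has switched, so j is the middle locus and the order is r – j – br.
Crossovers in the j–br interval produce the single-crossover classes r + br and + j + (99 + 119 = 218) plus the double crossovers (38).
RF(j–br) = (218 + 38) / 1472 = 256/1472 = 0.1739 → 17.4 centimorgans.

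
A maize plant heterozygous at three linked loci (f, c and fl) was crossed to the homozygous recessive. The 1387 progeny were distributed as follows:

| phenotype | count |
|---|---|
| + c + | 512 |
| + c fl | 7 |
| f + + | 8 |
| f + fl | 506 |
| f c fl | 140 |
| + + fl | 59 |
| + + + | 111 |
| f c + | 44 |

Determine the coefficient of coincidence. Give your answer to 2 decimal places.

The two most frequent reciprocal classes, + c + and f + fl, are the parental types, so the F1 was + c + / f + fl.
The two rarest classes, + c fl and f + +, are the double crossovers. Comparing them with the parentals, only the fl allele has switched, so fl is the middle locus and the order is f – fl – c.
f–fl: (103 + 15)/1387 = 0.0851; fl–c: (251 + 15)/1387 = 0.1918.
Expected DCO frequency = 0.0851 × 0.1918 ≈ 0.01632; observed = 15/1387 ≈ 0.01081.
Coefficient of coincidence = 0.01081/0.01632 ≈ 0.66.

0.66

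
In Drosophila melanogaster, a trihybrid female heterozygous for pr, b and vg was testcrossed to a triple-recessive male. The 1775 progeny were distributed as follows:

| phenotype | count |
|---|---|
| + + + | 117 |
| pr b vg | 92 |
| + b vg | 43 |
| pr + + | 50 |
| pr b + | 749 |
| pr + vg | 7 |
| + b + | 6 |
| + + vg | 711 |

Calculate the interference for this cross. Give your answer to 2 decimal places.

The two most frequent reciprocal classes, pr b + and + + vg, are the parental types, so the F1 was pr b + / + + vg.
The two rarest classes, + b + and pr + vg, are the double crossovers. Comparing them with the parentals, only the pr allele has switched, so pr is the middle locus and the order is vg – pr – b.
vg–pr: (209 + 13)/1775 = 0.1251; pr–b: (93 + 13)/1775 = 0.0597.
Expected DCO frequency = 0.1251 × 0.0597 ≈ 0.00747; observed = 13/1775 ≈ 0.00732.
Coefficient of coincidence = 0.00732/0.00747 ≈ 0.98; interference = 1 − 0.98 = 0.02.

0.02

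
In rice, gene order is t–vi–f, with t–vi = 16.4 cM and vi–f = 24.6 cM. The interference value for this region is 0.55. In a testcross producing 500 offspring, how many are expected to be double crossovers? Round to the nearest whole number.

Map distances give recombination frequencies of 0.164 and 0.246 for the two intervals.
With interference 0.55 (so coincidence = 0.45), expected double-crossover frequency = 0.164 × 0.246 × 0.45 = 0.01815.
Expected number = 0.01815 × 500 = 9.08 ≈ 9.

9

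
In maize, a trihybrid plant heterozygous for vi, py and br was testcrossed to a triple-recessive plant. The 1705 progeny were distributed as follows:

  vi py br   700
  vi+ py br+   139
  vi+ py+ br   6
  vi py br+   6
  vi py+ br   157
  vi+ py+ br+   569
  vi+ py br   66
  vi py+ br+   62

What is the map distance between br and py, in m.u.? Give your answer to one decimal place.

18.1 m.u.

The two most frequent reciprocal classes, vi py br and vi+ py+ br+, are the parental types, so the F1 was vi py br / vi+ py+ br+.
The two rarest classes, vi py br+ and vi+ py+ br, are the double crossovers. Comparing them with the parentals, only the br allele has switched, so br is the middle locus and the order is py – br – vi.
Crossovers in the py–br interval produce the single-crossover classes vi py+ br and vi+ py br+ (157 + 139 = 296) plus the double crossovers (12).
RF(py–br) = (296 + 12) / 1705 = 308/1705 = 0.1806 → 18.1 m.u.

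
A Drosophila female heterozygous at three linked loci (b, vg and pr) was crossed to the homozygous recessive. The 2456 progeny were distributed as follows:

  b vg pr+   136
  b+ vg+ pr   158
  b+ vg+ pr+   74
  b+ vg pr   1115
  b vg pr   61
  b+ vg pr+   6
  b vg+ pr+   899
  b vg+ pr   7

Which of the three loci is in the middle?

The two most frequent reciprocal classes, b+ vg pr and b vg+ pr+, are the parental types, so the F1 was b+ vg pr / b vg+ pr+.
The two rarest classes, b+ vg pr+ and b vg+ pr, are the double crossovers. Comparing them with the parentals, only the pr allele has switched, so pr is the middle locus and the order is b – pr – vg.

pr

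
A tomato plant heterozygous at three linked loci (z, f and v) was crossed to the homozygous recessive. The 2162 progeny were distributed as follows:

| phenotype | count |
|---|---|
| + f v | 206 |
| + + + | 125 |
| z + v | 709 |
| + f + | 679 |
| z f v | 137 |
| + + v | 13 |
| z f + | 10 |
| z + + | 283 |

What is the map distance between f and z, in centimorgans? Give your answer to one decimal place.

13.2 centimorgans

The two most frequent reciprocal classes, + f + and z + v, are the parental types, so the F1 was + f + / z + v.
The two rarest classes, z f + and + + v, are the double crossovers. Comparing them with the parentals, only the z allele has switched, so z is the middle locus and the order is v – z – f.
Crossovers in the z–f interval produce the single-crossover classes + + + and z f v (125 + 137 = 262) plus the double crossovers (23).
RF(z–f) = (262 + 23) / 2162 = 285/2162 = 0.1318 → 13.2 centimorgans.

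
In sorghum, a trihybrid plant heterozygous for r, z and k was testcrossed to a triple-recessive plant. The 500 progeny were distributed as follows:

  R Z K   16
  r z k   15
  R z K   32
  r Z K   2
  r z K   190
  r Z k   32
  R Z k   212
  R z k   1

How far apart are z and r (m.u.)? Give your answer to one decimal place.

The two most frequent reciprocal classes, R Z k and r z K, are the parental types, so the F1 was R Z k / r z K.
The two rarest classes, R z k and r Z K, are the double crossovers. Comparing them with the parentals, only the z allele has switched, so z is the middle locus and the order is r – z – k.
Crossovers in the r–z interval produce the single-crossover classes r Z k and R z K (32 + 32 = 64) plus the double crossovers (3).
RF(r–z) = (64 + 3) / 500 = 67/500 = 0.1340 → 13.4 m.u.

13.4 m.u.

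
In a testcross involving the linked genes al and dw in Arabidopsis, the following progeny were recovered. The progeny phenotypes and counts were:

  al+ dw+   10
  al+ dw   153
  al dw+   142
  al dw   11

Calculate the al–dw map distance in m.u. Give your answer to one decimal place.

6.6 m.u.

The two most frequent classes, al+ dw (153) and al dw+ (142), are the parental types, so the F1 was al+ dw / al dw+.
The recombinant classes are al+ dw+ and al dw: 10 + 11 = 21.
Recombination frequency = 21/316 = 0.0665 ≈ 6.6%, i.e. 6.6 m.u.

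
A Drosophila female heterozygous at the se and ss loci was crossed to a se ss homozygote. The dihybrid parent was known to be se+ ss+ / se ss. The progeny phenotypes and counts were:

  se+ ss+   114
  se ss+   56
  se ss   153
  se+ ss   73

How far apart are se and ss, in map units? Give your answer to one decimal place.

The recombinant classes are se+ ss and se ss+: 73 + 56 = 129.
Recombination frequency = 129/396 = 0.3258 ≈ 32.6%, i.e. 32.6 map units.

32.6 map units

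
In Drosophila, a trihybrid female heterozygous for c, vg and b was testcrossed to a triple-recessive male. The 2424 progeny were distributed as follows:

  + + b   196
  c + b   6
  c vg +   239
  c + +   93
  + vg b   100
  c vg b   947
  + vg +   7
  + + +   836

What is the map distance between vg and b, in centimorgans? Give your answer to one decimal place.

The two most frequent reciprocal classes, + + + and c vg b, are the parental types, so the F1 was + + + / c vg b.
The two rarest classes, + vg + and c + b, are the double crossovers. Comparing them with the parentals, only the vg allele has switched, so vg is the middle locus and the order is c – vg – b.
Crossovers in the vg–b interval produce the single-crossover classes + + b and c vg + (196 + 239 = 435) plus the double crossovers (13).
RF(vg–b) = (435 + 13) / 2424 = 448/2424 = 0.1848 → 18.5 centimorgans.

18.5 centimorgans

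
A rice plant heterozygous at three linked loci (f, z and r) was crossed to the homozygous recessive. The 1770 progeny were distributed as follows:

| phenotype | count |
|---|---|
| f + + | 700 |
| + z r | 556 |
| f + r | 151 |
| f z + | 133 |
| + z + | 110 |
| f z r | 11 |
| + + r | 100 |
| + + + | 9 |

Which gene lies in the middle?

The two most frequent reciprocal classes, + z r and f + +, are the parental types, so the F1 was + z r / f + +.
The two rarest classes, f z r and + + +, are the double crossovers. Comparing them with the parentals, only the f allele has switched, so f is the middle locus and the order is z – f – r.

f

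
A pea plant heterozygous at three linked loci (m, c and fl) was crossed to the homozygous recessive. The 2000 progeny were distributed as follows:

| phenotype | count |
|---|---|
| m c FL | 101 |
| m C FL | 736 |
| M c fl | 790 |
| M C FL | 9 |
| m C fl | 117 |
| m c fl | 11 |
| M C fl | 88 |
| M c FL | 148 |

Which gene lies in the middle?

m

The two most frequent reciprocal classes, m C FL and M c fl, are the parental types, so the F1 was m C FL / M c fl.
The two rarest classes, M C FL and m c fl, are the double crossovers. Comparing them with the parentals, only the m allele has switched, so m is the middle locus and the order is fl – m – c.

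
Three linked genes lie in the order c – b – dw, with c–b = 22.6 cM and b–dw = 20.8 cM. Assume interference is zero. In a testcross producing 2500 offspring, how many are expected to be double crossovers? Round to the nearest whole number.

118

Map distances give recombination frequencies of 0.226 and 0.208 for the two intervals.
With no interference, expected double-crossover frequency = 0.226 × 0.208 = 0.04701.
Expected number = 0.04701 × 2500 = 117.52 ≈ 118.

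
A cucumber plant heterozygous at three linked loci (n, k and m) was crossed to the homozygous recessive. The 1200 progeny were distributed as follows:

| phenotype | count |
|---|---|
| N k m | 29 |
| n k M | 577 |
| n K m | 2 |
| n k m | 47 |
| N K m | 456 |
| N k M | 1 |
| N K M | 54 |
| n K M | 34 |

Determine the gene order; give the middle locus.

n

The two most frequent reciprocal classes, n k M and N K m, are the parental types, so the F1 was n k M / N K m.
The two rarest classes, N k M and n K m, are the double crossovers. Comparing them with the parentals, only the n allele has switched, so n is the middle locus and the order is k – n – m.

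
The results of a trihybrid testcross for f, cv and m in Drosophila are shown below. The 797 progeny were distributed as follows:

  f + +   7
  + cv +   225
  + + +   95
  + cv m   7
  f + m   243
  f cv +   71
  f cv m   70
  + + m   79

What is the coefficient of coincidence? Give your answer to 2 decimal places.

0.38

The two most frequent reciprocal classes, + cv + and f + m, are the parental types, so the F1 was + cv + / f + m.
The two rarest classes, + cv m and f + +, are the double crossovers. Comparing them with the parentals, only the m allele has switched, so m is the middle locus and the order is f – m – cv.
f–m: (150 + 14)/797 = 0.2058; m–cv: (165 + 14)/797 = 0.2246.
Expected DCO frequency = 0.2058 × 0.2246 ≈ 0.04622; observed = 14/797 ≈ 0.01757.
Coefficient of coincidence = 0.01757/0.04622 ≈ 0.38.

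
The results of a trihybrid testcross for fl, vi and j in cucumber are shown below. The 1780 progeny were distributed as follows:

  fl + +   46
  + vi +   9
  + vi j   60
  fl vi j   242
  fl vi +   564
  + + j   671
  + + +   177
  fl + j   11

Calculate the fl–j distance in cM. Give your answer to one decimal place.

24.7 cM

The two most frequent reciprocal classes, fl vi + and + + j, are the parental types, so the F1 was fl vi + / + + j.
The two rarest classes, + vi + and fl + j, are the double crossovers. Comparing them with the parentals, only the fl allele has switched, so fl is the middle locus and the order is vi – fl – j.
Crossovers in the fl–j interval produce the single-crossover classes fl vi j and + + + (242 + 177 = 419) plus the double crossovers (20).
RF(fl–j) = (419 + 20) / 1780 = 439/1780 = 0.2466 → 24.7 cM.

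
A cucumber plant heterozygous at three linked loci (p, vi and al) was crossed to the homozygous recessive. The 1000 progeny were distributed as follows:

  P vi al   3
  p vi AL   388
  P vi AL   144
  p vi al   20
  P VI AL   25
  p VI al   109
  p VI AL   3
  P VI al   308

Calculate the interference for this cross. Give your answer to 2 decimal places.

0.55

The two most frequent reciprocal classes, P VI al and p vi AL, are the parental types, so the F1 was P VI al / p vi AL.
The two rarest classes, P vi al and p VI AL, are the double crossovers. Comparing them with the parentals, only the vi allele has switched, so vi is the middle locus and the order is al – vi – p.
al–vi: (45 + 6)/1000 = 0.0510; vi–p: (253 + 6)/1000 = 0.2590.
Expected DCO frequency = 0.0510 × 0.2590 ≈ 0.01321; observed = 6/1000 ≈ 0.00600.
Coefficient of coincidence = 0.00600/0.01321 ≈ 0.45; interference = 1 − 0.45 = 0.55.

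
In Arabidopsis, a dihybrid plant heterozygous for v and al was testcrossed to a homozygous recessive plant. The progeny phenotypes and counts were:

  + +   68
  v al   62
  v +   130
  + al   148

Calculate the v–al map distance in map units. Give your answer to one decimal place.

The two most frequent classes, + al (148) and v + (130), are the parental types, so the F1 was + al / v +.
The recombinant classes are + + and v al: 68 + 62 = 130.
Recombination frequency = 130/408 = 0.3186 ≈ 31.9%, i.e. 31.9 map units.

31.9 map units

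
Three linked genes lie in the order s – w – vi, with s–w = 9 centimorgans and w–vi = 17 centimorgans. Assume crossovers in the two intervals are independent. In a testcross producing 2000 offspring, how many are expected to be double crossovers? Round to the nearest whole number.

Map distances give recombination frequencies of 0.090 and 0.170 for the two intervals.
With no interference, expected double-crossover frequency = 0.090 × 0.170 = 0.01530.
Expected number = 0.01530 × 2000 = 30.60 ≈ 31.

31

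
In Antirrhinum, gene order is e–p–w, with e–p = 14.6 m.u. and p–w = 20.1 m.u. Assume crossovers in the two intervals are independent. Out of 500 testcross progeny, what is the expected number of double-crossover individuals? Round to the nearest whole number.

Map distances give recombination frequencies of 0.146 and 0.201 for the two intervals.
With no interference, expected double-crossover frequency = 0.146 × 0.201 = 0.02935.
Expected number = 0.02935 × 500 = 14.67 ≈ 15.

15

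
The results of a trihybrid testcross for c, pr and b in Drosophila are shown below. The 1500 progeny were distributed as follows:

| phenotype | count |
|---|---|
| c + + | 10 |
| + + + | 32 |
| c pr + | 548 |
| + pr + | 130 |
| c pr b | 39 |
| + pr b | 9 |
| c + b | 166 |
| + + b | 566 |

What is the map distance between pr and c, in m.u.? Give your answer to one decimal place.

21.0 m.u.

The two most frequent reciprocal classes, + + b and c pr +, are the parental types, so the F1 was + + b / c pr +.
The two rarest classes, + pr b and c + +, are the double crossovers. Comparing them with the parentals, only the pr allele has switched, so pr is the middle locus and the order is c – pr – b.
Crossovers in the c–pr interval produce the single-crossover classes c + b and + pr + (166 + 130 = 296) plus the double crossovers (19).
RF(c–pr) = (296 + 19) / 1500 = 315/1500 = 0.2100 → 21.0 m.u.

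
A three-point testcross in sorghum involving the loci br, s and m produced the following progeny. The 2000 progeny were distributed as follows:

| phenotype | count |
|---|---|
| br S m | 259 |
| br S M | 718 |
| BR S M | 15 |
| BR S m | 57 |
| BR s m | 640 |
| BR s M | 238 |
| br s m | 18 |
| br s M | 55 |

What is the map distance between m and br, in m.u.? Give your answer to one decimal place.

26.5 m.u.

The two most frequent reciprocal classes, BR s m and br S M, are the parental types, so the F1 was BR s m / br S M.
The two rarest classes, br s m and BR S M, are the double crossovers. Comparing them with the parentals, only the br allele has switched, so br is the middle locus and the order is s – br – m.
Crossovers in the br–m interval produce the single-crossover classes BR s M and br S m (238 + 259 = 497) plus the double crossovers (33).
RF(br–m) = (497 + 33) / 2000 = 530/2000 = 0.2650 → 26.5 m.u.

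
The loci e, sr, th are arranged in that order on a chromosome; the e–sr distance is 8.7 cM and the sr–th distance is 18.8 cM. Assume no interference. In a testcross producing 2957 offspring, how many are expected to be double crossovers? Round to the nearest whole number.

48

Map distances give recombination frequencies of 0.087 and 0.188 for the two intervals.
With no interference, expected double-crossover frequency = 0.087 × 0.188 = 0.01636.
Expected number = 0.01636 × 2957 = 48.36 ≈ 48.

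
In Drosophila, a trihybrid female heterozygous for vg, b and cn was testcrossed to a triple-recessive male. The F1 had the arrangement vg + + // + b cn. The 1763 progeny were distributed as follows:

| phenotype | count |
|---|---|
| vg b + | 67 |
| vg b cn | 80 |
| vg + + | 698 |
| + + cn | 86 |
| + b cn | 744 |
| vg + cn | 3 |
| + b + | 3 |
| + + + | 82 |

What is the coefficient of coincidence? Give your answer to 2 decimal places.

The two rarest classes, vg + cn and + b +, are the double crossovers. Comparing them with the parentals, only the cn allele has switched, so cn is the middle locus and the order is vg – cn – b.
vg–cn: (162 + 6)/1763 = 0.0953; cn–b: (153 + 6)/1763 = 0.0902.
Expected DCO frequency = 0.0953 × 0.0902 ≈ 0.00860; observed = 6/1763 ≈ 0.00340.
Coefficient of coincidence = 0.00340/0.00860 ≈ 0.40.

0.40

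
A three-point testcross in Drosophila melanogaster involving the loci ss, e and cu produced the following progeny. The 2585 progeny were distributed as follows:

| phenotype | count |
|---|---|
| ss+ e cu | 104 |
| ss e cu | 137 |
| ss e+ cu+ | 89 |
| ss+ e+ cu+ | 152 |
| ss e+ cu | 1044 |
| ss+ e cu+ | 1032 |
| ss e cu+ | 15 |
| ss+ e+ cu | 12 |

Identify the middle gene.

ss

The two most frequent reciprocal classes, ss e+ cu and ss+ e cu+, are the parental types, so the F1 was ss e+ cu / ss+ e cu+.
The two rarest classes, ss+ e+ cu and ss e cu+, are the double crossovers. Comparing them with the parentals, only the ss allele has switched, so ss is the middle locus and the order is e – ss – cu.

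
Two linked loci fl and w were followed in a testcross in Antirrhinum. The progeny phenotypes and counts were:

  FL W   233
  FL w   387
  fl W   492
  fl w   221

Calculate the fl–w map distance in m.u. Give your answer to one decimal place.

The two most frequent classes, FL w (387) and fl W (492), are the parental types, so the F1 was FL w / fl W.
The recombinant classes are FL W and fl w: 233 + 221 = 454.
Recombination frequency = 454/1333 = 0.3406 ≈ 34.1%, i.e. 34.1 m.u.

34.1 m.u.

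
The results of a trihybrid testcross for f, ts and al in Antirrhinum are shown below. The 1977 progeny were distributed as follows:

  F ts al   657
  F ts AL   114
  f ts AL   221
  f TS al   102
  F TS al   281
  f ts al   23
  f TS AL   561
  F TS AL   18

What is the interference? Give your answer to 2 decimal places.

The two most frequent reciprocal classes, F ts al and f TS AL, are the parental types, so the F1 was F ts al / f TS AL.
The two rarest classes, f ts al and F TS AL, are the double crossovers. Comparing them with the parentals, only the f allele has switched, so f is the middle locus and the order is ts – f – al.
ts–f: (502 + 41)/1977 = 0.2747; f–al: (216 + 41)/1977 = 0.1300.
Expected DCO frequency = 0.2747 × 0.1300 ≈ 0.03571; observed = 41/1977 ≈ 0.02074.
Coefficient of coincidence = 0.02074/0.03571 ≈ 0.58; interference = 1 − 0.58 = 0.42.

0.42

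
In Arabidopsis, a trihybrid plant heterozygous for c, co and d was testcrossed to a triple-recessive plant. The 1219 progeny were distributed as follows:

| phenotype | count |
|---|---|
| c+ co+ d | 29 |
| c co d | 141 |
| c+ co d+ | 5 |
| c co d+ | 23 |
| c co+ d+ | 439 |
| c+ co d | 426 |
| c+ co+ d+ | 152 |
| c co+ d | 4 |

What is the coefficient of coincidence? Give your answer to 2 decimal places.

0.60

The two most frequent reciprocal classes, c co+ d+ and c+ co d, are the parental types, so the F1 was c co+ d+ / c+ co d.
The two rarest classes, c co+ d and c+ co d+, are the double crossovers. Comparing them with the parentals, only the d allele has switched, so d is the middle locus and the order is c – d – co.
c–d: (293 + 9)/1219 = 0.2477; d–co: (52 + 9)/1219 = 0.0500.
Expected DCO frequency = 0.2477 × 0.0500 ≈ 0.01239; observed = 9/1219 ≈ 0.00738.
Coefficient of coincidence = 0.00738/0.01239 ≈ 0.60.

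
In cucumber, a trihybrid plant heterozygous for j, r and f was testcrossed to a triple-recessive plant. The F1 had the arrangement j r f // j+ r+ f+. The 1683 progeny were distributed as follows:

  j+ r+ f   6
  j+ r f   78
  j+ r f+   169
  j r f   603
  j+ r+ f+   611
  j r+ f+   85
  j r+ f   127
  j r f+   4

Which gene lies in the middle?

f

The two rarest classes, j r f+ and j+ r+ f, are the double crossovers. Comparing them with the parentals, only the f allele has switched, so f is the middle locus and the order is r – f – j.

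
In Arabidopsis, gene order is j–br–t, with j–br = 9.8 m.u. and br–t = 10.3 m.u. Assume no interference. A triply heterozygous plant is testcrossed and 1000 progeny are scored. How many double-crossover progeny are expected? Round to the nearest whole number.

Map distances give recombination frequencies of 0.098 and 0.103 for the two intervals.
With no interference, expected double-crossover frequency = 0.098 × 0.103 = 0.01009.
Expected number = 0.01009 × 1000 = 10.09 ≈ 10.

10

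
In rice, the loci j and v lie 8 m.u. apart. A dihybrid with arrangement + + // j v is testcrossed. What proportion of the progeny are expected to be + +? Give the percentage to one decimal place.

46.0%

A map distance of 8 m.u. corresponds to a recombination frequency of 0.080.
The F1 is + + / j v, so + + is a parental gamete class with expected frequency (1 − r)/2 = 0.920/2 = 0.4600.
That is 0.4600 = 46.0% of the progeny.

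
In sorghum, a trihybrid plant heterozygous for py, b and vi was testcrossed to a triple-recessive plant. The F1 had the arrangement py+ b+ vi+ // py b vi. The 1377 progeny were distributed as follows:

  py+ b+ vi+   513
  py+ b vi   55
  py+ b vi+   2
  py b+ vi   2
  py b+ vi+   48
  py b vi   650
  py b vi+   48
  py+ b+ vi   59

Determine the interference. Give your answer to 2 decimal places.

The two rarest classes, py+ b vi+ and py b+ vi, are the double crossovers. Comparing them with the parentals, only the b allele has switched, so b is the middle locus and the order is vi – b – py.
vi–b: (107 + 4)/1377 = 0.0806; b–py: (103 + 4)/1377 = 0.0777.
Expected DCO frequency = 0.0806 × 0.0777 ≈ 0.00626; observed = 4/1377 ≈ 0.00290.
Coefficient of coincidence = 0.00290/0.00626 ≈ 0.46; interference = 1 − 0.46 = 0.54.

0.54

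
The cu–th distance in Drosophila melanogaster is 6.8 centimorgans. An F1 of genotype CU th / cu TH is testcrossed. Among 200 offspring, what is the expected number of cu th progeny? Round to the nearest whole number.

7

A map distance of 6.8 centimorgans corresponds to a recombination frequency of 0.068.
The F1 is CU th / cu TH, so cu th is a recombinant gamete class with expected frequency r/2 = 0.068/2 = 0.0340.
Expected number = 0.0340 × 200 = 6.80 ≈ 7.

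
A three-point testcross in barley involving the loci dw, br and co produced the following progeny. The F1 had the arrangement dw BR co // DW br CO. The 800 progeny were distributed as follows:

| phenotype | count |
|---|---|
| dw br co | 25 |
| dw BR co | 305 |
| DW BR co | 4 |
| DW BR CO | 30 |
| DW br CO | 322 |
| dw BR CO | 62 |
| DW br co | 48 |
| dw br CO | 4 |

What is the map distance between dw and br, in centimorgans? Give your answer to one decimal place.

7.9 centimorgans

The two rarest classes, DW BR co and dw br CO, are the double crossovers. Comparing them with the parentals, only the dw allele has switched, so dw is the middle locus and the order is co – dw – br.
Crossovers in the dw–br interval produce the single-crossover classes dw br co and DW BR CO (25 + 30 = 55) plus the double crossovers (8).
RF(dw–br) = (55 + 8) / 800 = 63/800 = 0.0788 → 7.9 centimorgans.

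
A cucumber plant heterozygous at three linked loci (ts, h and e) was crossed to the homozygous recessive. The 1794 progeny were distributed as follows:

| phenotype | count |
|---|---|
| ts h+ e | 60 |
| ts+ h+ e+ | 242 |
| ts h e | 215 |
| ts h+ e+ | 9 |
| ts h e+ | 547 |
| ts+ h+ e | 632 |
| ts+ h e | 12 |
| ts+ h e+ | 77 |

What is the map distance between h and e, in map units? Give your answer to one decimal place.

The two most frequent reciprocal classes, ts+ h+ e and ts h e+, are the parental types, so the F1 was ts+ h+ e / ts h e+.
The two rarest classes, ts+ h e and ts h+ e+, are the double crossovers. Comparing them with the parentals, only the h allele has switched, so h is the middle locus and the order is ts – h – e.
Crossovers in the h–e interval produce the single-crossover classes ts+ h+ e+ and ts h e (242 + 215 = 457) plus the double crossovers (21).
RF(h–e) = (457 + 21) / 1794 = 478/1794 = 0.2664 → 26.6 map units.

26.6 map units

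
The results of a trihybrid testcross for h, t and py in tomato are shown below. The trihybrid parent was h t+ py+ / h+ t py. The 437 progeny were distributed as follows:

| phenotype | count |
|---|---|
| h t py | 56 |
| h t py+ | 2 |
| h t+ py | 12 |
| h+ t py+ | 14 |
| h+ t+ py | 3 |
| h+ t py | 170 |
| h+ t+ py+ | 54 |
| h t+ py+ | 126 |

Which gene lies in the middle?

t

The two rarest classes, h t py+ and h+ t+ py, are the double crossovers. Comparing them with the parentals, only the t allele has switched, so t is the middle locus and the order is py – t – h.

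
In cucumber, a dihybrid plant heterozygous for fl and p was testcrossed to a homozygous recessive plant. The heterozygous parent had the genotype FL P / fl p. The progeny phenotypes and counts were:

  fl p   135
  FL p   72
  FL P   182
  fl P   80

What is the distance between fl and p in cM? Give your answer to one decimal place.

The recombinant classes are FL p and fl P: 72 + 80 = 152.
Recombination frequency = 152/469 = 0.3241 ≈ 32.4%, i.e. 32.4 cM.

32.4 cM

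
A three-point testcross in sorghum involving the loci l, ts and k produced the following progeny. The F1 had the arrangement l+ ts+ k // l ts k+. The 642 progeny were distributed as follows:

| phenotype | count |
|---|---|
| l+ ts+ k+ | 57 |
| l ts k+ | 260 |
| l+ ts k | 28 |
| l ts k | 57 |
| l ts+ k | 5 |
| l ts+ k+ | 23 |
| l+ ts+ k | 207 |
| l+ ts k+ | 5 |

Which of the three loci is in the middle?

l

The two rarest classes, l ts+ k and l+ ts k+, are the double crossovers. Comparing them with the parentals, only the l allele has switched, so l is the middle locus and the order is k – l – ts.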